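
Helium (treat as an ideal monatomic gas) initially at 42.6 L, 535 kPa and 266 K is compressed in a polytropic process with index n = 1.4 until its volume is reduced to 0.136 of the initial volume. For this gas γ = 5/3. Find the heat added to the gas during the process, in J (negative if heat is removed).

-27800 J

n = P₁V₁/(RT₁) = 535×42.6/(8.314×266) = 10.3 mol.
Polytropic n=1.4: T₂ = T₁(V₁/V₂)^(n−1) = 266×(7.35)^0.40 = 591 K; P₂ = P₁(V₁/V₂)^n = 8740 kPa.
W = (P₁V₁−P₂V₂)/(n−1) = (535×42.6−8740×5.79)/0.40 = -69600 J.
ΔU = nCvΔT = 10.3×12.5×(591−266) = 41700 J.
Q = ΔU + W = -27800 J.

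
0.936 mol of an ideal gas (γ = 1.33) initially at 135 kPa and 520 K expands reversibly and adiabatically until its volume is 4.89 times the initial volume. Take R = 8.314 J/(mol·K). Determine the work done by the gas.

V₁ = nRT₁/P₁ = 0.936×8.314×520/135 = 30.0 L.
Adiabatic: TV^(γ−1) = const ⇒ T₂ = 520×(0.204)^0.330 = 308 K; PV^γ = const ⇒ P₂ = 16.4 kPa.
ΔU = nCvΔT = 0.936×25.2×(308−520) = -5000 J.
Q = 0 for an adiabatic process, so W = −ΔU = 5000 J.

5000 J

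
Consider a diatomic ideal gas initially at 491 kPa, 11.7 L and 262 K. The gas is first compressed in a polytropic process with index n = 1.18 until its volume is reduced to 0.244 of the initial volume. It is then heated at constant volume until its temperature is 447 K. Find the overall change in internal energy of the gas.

10100 J

n = P₁V₁/(RT₁) = 491×11.7/(8.314×262) = 2.64 mol.
Step 1 — Polytropic n=1.18: T₂ = T₁(V₁/V₂)^(n−1) = 262×(4.10)^0.18 = 338 K; P₂ = P₁(V₁/V₂)^n = 2590 kPa.
W = (P₁V₁−P₂V₂)/(n−1) = (491×11.7−2590×2.85)/0.18 = -9230 J.
ΔU = nCvΔT = 2.64×20.8×(338−262) = 4150 J.
Q = ΔU + W = -5070 J.
State after step 1: P = 2590 kPa, V = 2.85 L, T = 338 K.
Step 2 — Isochoric: V stays 2.85 L; P/T = const ⇒ T₂ = 447 K, P₂ = 3430 kPa.
W = 0 (no volume change).
ΔU = nCvΔT = 2.64×20.8×(447−338) = 5990 J.
Q = ΔU = 5990 J.
Net over both steps: W = -9230 J, Q = 916 J, ΔU = 10100 J.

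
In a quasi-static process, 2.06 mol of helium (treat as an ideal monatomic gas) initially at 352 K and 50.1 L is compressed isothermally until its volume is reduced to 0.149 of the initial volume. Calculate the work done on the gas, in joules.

P₁ = nRT₁/V₁ = 2.06×8.314×352/50.1 = 120 kPa.
Isothermal: T stays 352 K; PV = const ⇒ V₂ = 7.46 L, P₂ = 808 kPa.
W = nRT ln(V₂/V₁) = 2.06×8.314×352×ln(0.149) = -11500 J.
Work done on the gas = −W_by = 11500 J.

11500 J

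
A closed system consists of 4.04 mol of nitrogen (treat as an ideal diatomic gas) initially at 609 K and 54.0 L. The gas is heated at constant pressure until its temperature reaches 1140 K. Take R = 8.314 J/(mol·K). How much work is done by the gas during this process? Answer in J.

P₁ = nRT₁/V₁ = 4.04×8.314×609/54.0 = 379 kPa.
Isobaric: P stays 379 kPa; V/T = const ⇒ T₂ = 1140 K, V₂ = 101 L.
W = PΔV = 379×(101−54.0) kPa·L = 17800 J.

17800 J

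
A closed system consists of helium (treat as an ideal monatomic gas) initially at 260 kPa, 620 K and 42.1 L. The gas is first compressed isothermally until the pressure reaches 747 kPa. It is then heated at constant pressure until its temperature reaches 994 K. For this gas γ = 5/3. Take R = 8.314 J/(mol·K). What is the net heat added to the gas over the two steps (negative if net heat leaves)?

n = P₁V₁/(RT₁) = 260×42.1/(8.314×620) = 2.12 mol.
Step 1 — Isothermal: T stays 620 K; PV = const ⇒ V₂ = 14.7 L, P₂ = 747 kPa.
ΔU = 0 (ideal gas, T constant).
W = nRT ln(V₂/V₁) = 2.12×8.314×620×ln(0.348) = -11600 J.
Q = ΔU + W = -11600 J.
State after step 1: P = 747 kPa, V = 14.7 L, T = 620 K.
Step 2 — Isobaric: P stays 747 kPa; V/T = const ⇒ T₂ = 994 K, V₂ = 23.5 L.
W = PΔV = 747×(23.5−14.7) kPa·L = 6600 J.
ΔU = nCvΔT = 2.12×12.5×(994−620) = 9900 J.
Q = ΔU + W = nCpΔT = 16500 J.
Net over both steps: W = -4950 J, Q = 4960 J, ΔU = 9900 J.

4960 J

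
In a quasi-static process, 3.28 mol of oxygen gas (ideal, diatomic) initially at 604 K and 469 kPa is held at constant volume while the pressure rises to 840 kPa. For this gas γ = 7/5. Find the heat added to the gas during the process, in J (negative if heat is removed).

32600 J

V₁ = nRT₁/P₁ = 3.28×8.314×604/469 = 35.1 L.
Isochoric: V stays 35.1 L; P/T = const ⇒ T₂ = 1080 K, P₂ = 840 kPa.
W = 0 (no volume change).
ΔU = nCvΔT = 3.28×20.8×(1080−604) = 32600 J.
Q = ΔU = 32600 J.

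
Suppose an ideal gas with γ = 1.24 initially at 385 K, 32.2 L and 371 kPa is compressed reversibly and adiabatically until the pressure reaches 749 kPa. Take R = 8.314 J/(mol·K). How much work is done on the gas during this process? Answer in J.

n = P₁V₁/(RT₁) = 371×32.2/(8.314×385) = 3.73 mol.
Adiabatic: T₂/T₁ = (P₂/P₁)^((γ−1)/γ) ⇒ T₂ = 385×(2.02)^0.194 = 441 K; V₂ = 18.3 L.
ΔU = nCvΔT = 3.73×34.6×(441−385) = 7250 J.
Q = 0 for an adiabatic process, so W = −ΔU = -7250 J.
Work done on the gas = −W_by = 7250 J.

7250 J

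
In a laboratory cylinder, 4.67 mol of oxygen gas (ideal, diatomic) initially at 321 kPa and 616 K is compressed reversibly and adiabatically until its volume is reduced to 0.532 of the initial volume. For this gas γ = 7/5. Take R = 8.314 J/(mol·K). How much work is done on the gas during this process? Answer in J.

V₁ = nRT₁/P₁ = 4.67×8.314×616/321 = 74.5 L.
Adiabatic: TV^(γ−1) = const ⇒ T₂ = 616×(1.88)^0.400 = 793 K; PV^γ = const ⇒ P₂ = 777 kPa.
ΔU = nCvΔT = 4.67×20.8×(793−616) = 17200 J.
Q = 0 for an adiabatic process, so W = −ΔU = -17200 J.
Work done on the gas = −W_by = 17200 J.

17200 J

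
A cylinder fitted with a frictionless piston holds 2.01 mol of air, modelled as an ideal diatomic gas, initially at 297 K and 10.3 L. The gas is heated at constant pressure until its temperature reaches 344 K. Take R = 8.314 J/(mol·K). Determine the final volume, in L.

P₁ = nRT₁/V₁ = 2.01×8.314×297/10.3 = 482 kPa.
Isobaric: P stays 482 kPa; V/T = const ⇒ T₂ = 344 K, V₂ = 11.9 L.

11.9 L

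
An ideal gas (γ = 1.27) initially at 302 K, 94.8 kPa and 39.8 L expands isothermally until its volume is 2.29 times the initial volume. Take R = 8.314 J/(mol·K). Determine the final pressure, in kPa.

Isothermal: T stays 302 K; PV = const ⇒ V₂ = 91.1 L, P₂ = 41.4 kPa.

41.4 kPa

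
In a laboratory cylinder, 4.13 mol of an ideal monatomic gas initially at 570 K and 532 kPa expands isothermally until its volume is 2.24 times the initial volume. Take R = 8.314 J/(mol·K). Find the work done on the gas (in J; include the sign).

-15800 J

V₁ = nRT₁/P₁ = 4.13×8.314×570/532 = 36.8 L.
Isothermal: T stays 570 K; PV = const ⇒ V₂ = 82.4 L, P₂ = 237 kPa.
W = nRT ln(V₂/V₁) = 4.13×8.314×570×ln(2.24) = 15800 J.
Work done on the gas = −W_by = -15800 J.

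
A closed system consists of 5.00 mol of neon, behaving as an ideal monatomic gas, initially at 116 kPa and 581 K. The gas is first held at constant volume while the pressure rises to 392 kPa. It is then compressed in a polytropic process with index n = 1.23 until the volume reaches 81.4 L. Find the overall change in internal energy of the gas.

116000 J

V₁ = nRT₁/P₁ = 5.00×8.314×581/116 = 208 L.
Step 1 — Isochoric: V stays 208 L; P/T = const ⇒ T₂ = 1960 K, P₂ = 392 kPa.
W = 0 (no volume change).
ΔU = nCvΔT = 5.00×12.5×(1960−581) = 86200 J.
Q = ΔU = 86200 J.
State after step 1: P = 392 kPa, V = 208 L, T = 1960 K.
Step 2 — Polytropic n=1.23: T₂ = T₁(V₁/V₂)^(n−1) = 1960×(2.56)^0.23 = 2440 K; P₂ = P₁(V₁/V₂)^n = 1240 kPa.
W = (P₁V₁−P₂V₂)/(n−1) = (392×208−1240×81.4)/0.23 = -85600 J.
ΔU = nCvΔT = 5.00×12.5×(2440−1960) = 29500 J.
Q = ΔU + W = -56000 J.
Net over both steps: W = -85600 J, Q = 30200 J, ΔU = 116000 J.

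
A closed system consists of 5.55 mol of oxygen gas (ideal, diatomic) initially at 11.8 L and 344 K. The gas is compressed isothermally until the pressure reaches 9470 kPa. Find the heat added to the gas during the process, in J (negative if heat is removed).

-31000 J

P₁ = nRT₁/V₁ = 5.55×8.314×344/11.8 = 1350 kPa.
Isothermal: T stays 344 K; PV = const ⇒ V₂ = 1.68 L, P₂ = 9470 kPa.
ΔU = 0 (ideal gas, T constant).
W = nRT ln(V₂/V₁) = 5.55×8.314×344×ln(0.142) = -31000 J.
Q = ΔU + W = -31000 J.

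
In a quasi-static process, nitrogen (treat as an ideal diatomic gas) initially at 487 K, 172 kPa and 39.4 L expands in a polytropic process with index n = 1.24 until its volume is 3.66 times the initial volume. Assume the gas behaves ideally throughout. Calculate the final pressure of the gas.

34.4 kPa

Polytropic n=1.24: T₂ = T₁(V₁/V₂)^(n−1) = 487×(0.273)^0.24 = 357 K; P₂ = P₁(V₁/V₂)^n = 34.4 kPa.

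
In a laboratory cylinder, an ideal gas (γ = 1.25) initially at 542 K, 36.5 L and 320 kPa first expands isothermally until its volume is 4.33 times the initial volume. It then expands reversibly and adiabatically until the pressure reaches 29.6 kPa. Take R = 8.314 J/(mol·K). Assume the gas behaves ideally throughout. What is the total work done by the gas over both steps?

n = P₁V₁/(RT₁) = 320×36.5/(8.314×542) = 2.59 mol.
Step 1 — Isothermal: T stays 542 K; PV = const ⇒ V₂ = 158 L, P₂ = 73.9 kPa.
ΔU = 0 (ideal gas, T constant).
W = nRT ln(V₂/V₁) = 2.59×8.314×542×ln(4.33) = 17100 J.
Q = ΔU + W = 17100 J.
State after step 1: P = 73.9 kPa, V = 158 L, T = 542 K.
Step 2 — Adiabatic: T₂/T₁ = (P₂/P₁)^((γ−1)/γ) ⇒ T₂ = 542×(0.401)^0.200 = 451 K; V₂ = 329 L.
ΔU = nCvΔT = 2.59×33.3×(451−542) = -7810 J.
Q = 0 for an adiabatic process, so W = −ΔU = 7810 J.
Net over both steps: W = 24900 J, Q = 17100 J, ΔU = -7810 J.

24900 J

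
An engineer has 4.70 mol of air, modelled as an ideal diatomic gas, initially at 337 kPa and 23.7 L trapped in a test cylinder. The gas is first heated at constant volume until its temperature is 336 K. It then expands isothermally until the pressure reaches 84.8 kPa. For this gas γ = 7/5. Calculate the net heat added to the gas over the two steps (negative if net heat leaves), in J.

T₁ = P₁V₁/(nR) = 337×23.7/(4.70×8.314) = 204 K.
Step 1 — Isochoric: V stays 23.7 L; P/T = const ⇒ T₂ = 336 K, P₂ = 554 kPa.
W = 0 (no volume change).
ΔU = nCvΔT = 4.70×20.8×(336−204) = 12900 J.
Q = ΔU = 12900 J.
State after step 1: P = 554 kPa, V = 23.7 L, T = 336 K.
Step 2 — Isothermal: T stays 336 K; PV = const ⇒ V₂ = 155 L, P₂ = 84.8 kPa.
ΔU = 0 (ideal gas, T constant).
W = nRT ln(V₂/V₁) = 4.70×8.314×336×ln(6.53) = 24600 J.
Q = ΔU + W = 24600 J.
Net over both steps: W = 24600 J, Q = 37500 J, ΔU = 12900 J.

37500 J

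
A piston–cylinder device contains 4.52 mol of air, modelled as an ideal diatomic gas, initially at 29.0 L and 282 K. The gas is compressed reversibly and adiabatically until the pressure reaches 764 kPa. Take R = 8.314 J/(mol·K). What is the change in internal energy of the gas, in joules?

6210 J

P₁ = nRT₁/V₁ = 4.52×8.314×282/29.0 = 365 kPa.
Adiabatic: T₂/T₁ = (P₂/P₁)^((γ−1)/γ) ⇒ T₂ = 282×(2.09)^0.286 = 348 K; V₂ = 17.1 L.
For an ideal gas ΔU = nCvΔT with Cv = (5/2)R = 20.8 J/(mol·K).
ΔU = 4.52×20.8×(348−282) = 6210 J.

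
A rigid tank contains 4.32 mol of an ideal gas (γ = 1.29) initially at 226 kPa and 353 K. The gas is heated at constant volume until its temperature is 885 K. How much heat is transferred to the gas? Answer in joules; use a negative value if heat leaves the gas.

V₁ = nRT₁/P₁ = 4.32×8.314×353/226 = 56.1 L.
Isochoric: V stays 56.1 L; P/T = const ⇒ T₂ = 885 K, P₂ = 567 kPa.
W = 0 (no volume change).
ΔU = nCvΔT = 4.32×28.7×(885−353) = 65900 J.
Q = ΔU = 65900 J.

65900 J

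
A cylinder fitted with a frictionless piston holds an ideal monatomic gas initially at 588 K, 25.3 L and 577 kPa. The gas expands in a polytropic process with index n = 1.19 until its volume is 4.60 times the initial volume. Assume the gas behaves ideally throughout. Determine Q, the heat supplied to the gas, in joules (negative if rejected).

n = P₁V₁/(RT₁) = 577×25.3/(8.314×588) = 2.99 mol.
Polytropic n=1.19: T₂ = T₁(V₁/V₂)^(n−1) = 588×(0.217)^0.19 = 440 K; P₂ = P₁(V₁/V₂)^n = 93.9 kPa.
W = (P₁V₁−P₂V₂)/(n−1) = (577×25.3−93.9×116)/0.19 = 19300 J.
ΔU = nCvΔT = 2.99×12.5×(440−588) = -5510 J.
Q = ΔU + W = 13800 J.

13800 J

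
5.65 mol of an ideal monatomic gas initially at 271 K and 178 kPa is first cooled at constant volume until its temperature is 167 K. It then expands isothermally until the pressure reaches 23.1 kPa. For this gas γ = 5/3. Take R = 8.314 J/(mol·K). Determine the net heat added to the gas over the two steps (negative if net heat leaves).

V₁ = nRT₁/P₁ = 5.65×8.314×271/178 = 71.5 L.
Step 1 — Isochoric: V stays 71.5 L; P/T = const ⇒ T₂ = 167 K, P₂ = 110 kPa.
W = 0 (no volume change).
ΔU = nCvΔT = 5.65×12.5×(167−271) = -7330 J.
Q = ΔU = -7330 J.
State after step 1: P = 110 kPa, V = 71.5 L, T = 167 K.
Step 2 — Isothermal: T stays 167 K; PV = const ⇒ V₂ = 340 L, P₂ = 23.1 kPa.
ΔU = 0 (ideal gas, T constant).
W = nRT ln(V₂/V₁) = 5.65×8.314×167×ln(4.75) = 12200 J.
Q = ΔU + W = 12200 J.
Net over both steps: W = 12200 J, Q = 4890 J, ΔU = -7330 J.

4890 J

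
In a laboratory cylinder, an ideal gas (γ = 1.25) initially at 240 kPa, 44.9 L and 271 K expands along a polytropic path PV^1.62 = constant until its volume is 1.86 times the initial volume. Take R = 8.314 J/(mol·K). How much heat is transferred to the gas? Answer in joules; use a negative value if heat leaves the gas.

n = P₁V₁/(RT₁) = 240×44.9/(8.314×271) = 4.78 mol.
Polytropic n=1.62: T₂ = T₁(V₁/V₂)^(n−1) = 271×(0.538)^0.62 = 184 K; P₂ = P₁(V₁/V₂)^n = 87.8 kPa.
W = (P₁V₁−P₂V₂)/(n−1) = (240×44.9−87.8×83.5)/0.62 = 5550 J.
ΔU = nCvΔT = 4.78×33.3×(184−271) = -13800 J.
Q = ΔU + W = -8220 J.

-8220 J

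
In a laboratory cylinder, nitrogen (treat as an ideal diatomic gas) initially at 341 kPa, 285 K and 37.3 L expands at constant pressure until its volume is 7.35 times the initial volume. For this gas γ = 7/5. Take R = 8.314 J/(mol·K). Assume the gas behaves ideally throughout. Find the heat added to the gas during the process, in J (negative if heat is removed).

283000 J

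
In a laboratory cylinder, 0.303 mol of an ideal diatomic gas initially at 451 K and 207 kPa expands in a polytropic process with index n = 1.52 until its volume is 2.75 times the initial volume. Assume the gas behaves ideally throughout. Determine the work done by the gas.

894 J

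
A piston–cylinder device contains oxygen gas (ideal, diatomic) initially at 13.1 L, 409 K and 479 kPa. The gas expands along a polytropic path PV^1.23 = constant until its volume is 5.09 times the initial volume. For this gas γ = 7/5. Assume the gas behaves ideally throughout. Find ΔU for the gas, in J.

n = P₁V₁/(RT₁) = 479×13.1/(8.314×409) = 1.85 mol.
Polytropic n=1.23: T₂ = T₁(V₁/V₂)^(n−1) = 409×(0.196)^0.23 = 281 K; P₂ = P₁(V₁/V₂)^n = 64.7 kPa.
For an ideal gas ΔU = nCvΔT with Cv = (5/2)R = 20.8 J/(mol·K).
ΔU = 1.85×20.8×(281−409) = -4900 J.

-4900 J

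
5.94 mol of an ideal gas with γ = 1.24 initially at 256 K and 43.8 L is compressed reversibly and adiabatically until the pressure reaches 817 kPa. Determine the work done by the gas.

-11800 J

P₁ = nRT₁/V₁ = 5.94×8.314×256/43.8 = 289 kPa.
Adiabatic: T₂/T₁ = (P₂/P₁)^((γ−1)/γ) ⇒ T₂ = 256×(2.83)^0.194 = 313 K; V₂ = 18.9 L.
ΔU = nCvΔT = 5.94×34.6×(313−256) = 11800 J.
Q = 0 for an adiabatic process, so W = −ΔU = -11800 J.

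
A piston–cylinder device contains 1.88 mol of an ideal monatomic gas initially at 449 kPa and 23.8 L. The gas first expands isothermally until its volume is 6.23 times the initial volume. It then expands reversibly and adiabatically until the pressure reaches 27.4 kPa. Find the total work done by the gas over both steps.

24700 J

T₁ = P₁V₁/(nR) = 449×23.8/(1.88×8.314) = 684 K.
Step 1 — Isothermal: T stays 684 K; PV = const ⇒ V₂ = 148 L, P₂ = 72.1 kPa.
ΔU = 0 (ideal gas, T constant).
W = nRT ln(V₂/V₁) = 1.88×8.314×684×ln(6.23) = 19500 J.
Q = ΔU + W = 19500 J.
State after step 1: P = 72.1 kPa, V = 148 L, T = 684 K.
Step 2 — Adiabatic: T₂/T₁ = (P₂/P₁)^((γ−1)/γ) ⇒ T₂ = 684×(0.380)^0.400 = 464 K; V₂ = 265 L.
ΔU = nCvΔT = 1.88×12.5×(464−684) = -5140 J.
Q = 0 for an adiabatic process, so W = −ΔU = 5140 J.
Net over both steps: W = 24700 J, Q = 19500 J, ΔU = -5140 J.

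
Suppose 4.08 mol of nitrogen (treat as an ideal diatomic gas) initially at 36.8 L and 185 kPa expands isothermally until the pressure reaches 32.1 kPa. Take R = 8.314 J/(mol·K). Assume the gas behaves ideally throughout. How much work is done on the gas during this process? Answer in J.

-11900 J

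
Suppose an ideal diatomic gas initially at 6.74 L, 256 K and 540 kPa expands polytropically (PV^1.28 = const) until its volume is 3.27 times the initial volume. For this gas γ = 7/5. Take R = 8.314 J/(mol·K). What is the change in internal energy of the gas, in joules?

n = P₁V₁/(RT₁) = 540×6.74/(8.314×256) = 1.71 mol.
Polytropic n=1.28: T₂ = T₁(V₁/V₂)^(n−1) = 256×(0.306)^0.28 = 184 K; P₂ = P₁(V₁/V₂)^n = 119 kPa.
For an ideal gas ΔU = nCvΔT with Cv = (5/2)R = 20.8 J/(mol·K).
ΔU = 1.71×20.8×(184−256) = -2570 J.

-2570 J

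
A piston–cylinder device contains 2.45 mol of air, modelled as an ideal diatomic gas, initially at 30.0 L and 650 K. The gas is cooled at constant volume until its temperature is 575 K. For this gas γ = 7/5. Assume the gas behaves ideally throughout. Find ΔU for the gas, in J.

P₁ = nRT₁/V₁ = 2.45×8.314×650/30.0 = 441 kPa.
Isochoric: V stays 30.0 L; P/T = const ⇒ T₂ = 575 K, P₂ = 390 kPa.
For an ideal gas ΔU = nCvΔT with Cv = (5/2)R = 20.8 J/(mol·K).
ΔU = 2.45×20.8×(575−650) = -3820 J.

-3820 J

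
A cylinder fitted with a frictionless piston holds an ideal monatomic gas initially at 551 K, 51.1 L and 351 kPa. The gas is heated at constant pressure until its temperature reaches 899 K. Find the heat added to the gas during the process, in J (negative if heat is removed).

28300 J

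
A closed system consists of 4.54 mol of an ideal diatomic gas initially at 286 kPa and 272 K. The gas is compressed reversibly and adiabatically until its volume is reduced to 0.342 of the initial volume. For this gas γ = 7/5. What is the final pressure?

V₁ = nRT₁/P₁ = 4.54×8.314×272/286 = 35.9 L.
Adiabatic: TV^(γ−1) = const ⇒ T₂ = 272×(2.92)^0.400 = 418 K; PV^γ = const ⇒ P₂ = 1280 kPa.

1280 kPa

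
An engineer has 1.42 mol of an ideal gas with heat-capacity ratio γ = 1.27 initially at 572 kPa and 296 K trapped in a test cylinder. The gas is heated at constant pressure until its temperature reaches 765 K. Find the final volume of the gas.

15.8 L

V₁ = nRT₁/P₁ = 1.42×8.314×296/572 = 6.11 L.
Isobaric: P stays 572 kPa; V/T = const ⇒ T₂ = 765 K, V₂ = 15.8 L.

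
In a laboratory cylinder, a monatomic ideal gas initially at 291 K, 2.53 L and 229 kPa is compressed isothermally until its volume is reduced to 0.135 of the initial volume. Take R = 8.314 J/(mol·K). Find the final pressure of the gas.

1700 kPa

Isothermal: T stays 291 K; PV = const ⇒ V₂ = 0.342 L, P₂ = 1700 kPa.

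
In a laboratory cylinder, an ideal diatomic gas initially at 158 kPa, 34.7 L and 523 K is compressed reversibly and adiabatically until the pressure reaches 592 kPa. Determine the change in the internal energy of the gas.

6280 J

n = P₁V₁/(RT₁) = 158×34.7/(8.314×523) = 1.26 mol.
Adiabatic: T₂/T₁ = (P₂/P₁)^((γ−1)/γ) ⇒ T₂ = 523×(3.75)^0.286 = 763 K; V₂ = 13.5 L.
For an ideal gas ΔU = nCvΔT with Cv = (5/2)R = 20.8 J/(mol·K).
ΔU = 1.26×20.8×(763−523) = 6280 J.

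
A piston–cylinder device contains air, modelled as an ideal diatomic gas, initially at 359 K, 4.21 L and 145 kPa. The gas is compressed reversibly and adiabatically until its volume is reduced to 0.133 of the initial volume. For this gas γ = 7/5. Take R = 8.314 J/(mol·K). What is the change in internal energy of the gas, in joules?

1890 J

n = P₁V₁/(RT₁) = 145×4.21/(8.314×359) = 0.205 mol.
Adiabatic: TV^(γ−1) = const ⇒ T₂ = 359×(7.52)^0.400 = 805 K; PV^γ = const ⇒ P₂ = 2440 kPa.
For an ideal gas ΔU = nCvΔT with Cv = (5/2)R = 20.8 J/(mol·K).
ΔU = 0.205×20.8×(805−359) = 1890 J.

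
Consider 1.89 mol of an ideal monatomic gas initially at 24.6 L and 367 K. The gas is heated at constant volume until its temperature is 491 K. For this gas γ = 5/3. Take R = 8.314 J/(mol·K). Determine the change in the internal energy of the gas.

P₁ = nRT₁/V₁ = 1.89×8.314×367/24.6 = 234 kPa.
Isochoric: V stays 24.6 L; P/T = const ⇒ T₂ = 491 K, P₂ = 314 kPa.
For an ideal gas ΔU = nCvΔT with Cv = (3/2)R = 12.5 J/(mol·K).
ΔU = 1.89×12.5×(491−367) = 2920 J.

2920 J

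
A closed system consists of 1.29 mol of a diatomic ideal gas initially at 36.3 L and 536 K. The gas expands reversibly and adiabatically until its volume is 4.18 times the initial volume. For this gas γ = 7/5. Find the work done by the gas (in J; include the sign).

P₁ = nRT₁/V₁ = 1.29×8.314×536/36.3 = 158 kPa.
Adiabatic: TV^(γ−1) = const ⇒ T₂ = 536×(0.239)^0.400 = 302 K; PV^γ = const ⇒ P₂ = 21.4 kPa.
ΔU = nCvΔT = 1.29×20.8×(302−536) = -6260 J.
Q = 0 for an adiabatic process, so W = −ΔU = 6260 J.

6260 J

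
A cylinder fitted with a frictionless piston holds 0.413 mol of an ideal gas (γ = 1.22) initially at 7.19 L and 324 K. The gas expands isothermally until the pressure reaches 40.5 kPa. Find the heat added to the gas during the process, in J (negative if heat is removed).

1490 J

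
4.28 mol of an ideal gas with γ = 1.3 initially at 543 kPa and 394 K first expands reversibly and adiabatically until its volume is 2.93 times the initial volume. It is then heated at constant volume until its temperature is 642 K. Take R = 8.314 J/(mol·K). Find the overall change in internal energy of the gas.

29400 J

V₁ = nRT₁/P₁ = 4.28×8.314×394/543 = 25.8 L.
Step 1 — Adiabatic: TV^(γ−1) = const ⇒ T₂ = 394×(0.341)^0.300 = 285 K; PV^γ = const ⇒ P₂ = 134 kPa.
ΔU = nCvΔT = 4.28×27.7×(285−394) = -12900 J.
Q = 0 for an adiabatic process, so W = −ΔU = 12900 J.
State after step 1: P = 134 kPa, V = 75.7 L, T = 285 K.
Step 2 — Isochoric: V stays 75.7 L; P/T = const ⇒ T₂ = 642 K, P₂ = 302 kPa.
W = 0 (no volume change).
ΔU = nCvΔT = 4.28×27.7×(642−285) = 42300 J.
Q = ΔU = 42300 J.
Net over both steps: W = 12900 J, Q = 42300 J, ΔU = 29400 J.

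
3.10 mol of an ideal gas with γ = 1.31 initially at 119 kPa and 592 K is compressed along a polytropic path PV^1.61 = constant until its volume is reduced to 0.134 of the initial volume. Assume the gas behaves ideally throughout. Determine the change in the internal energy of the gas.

119000 J

V₁ = nRT₁/P₁ = 3.10×8.314×592/119 = 128 L.
Polytropic n=1.61: T₂ = T₁(V₁/V₂)^(n−1) = 592×(7.46)^0.61 = 2020 K; P₂ = P₁(V₁/V₂)^n = 3030 kPa.
For an ideal gas ΔU = nCvΔT with Cv = R/(γ−1) = 26.8 J/(mol·K).
ΔU = 3.10×26.8×(2020−592) = 119000 J.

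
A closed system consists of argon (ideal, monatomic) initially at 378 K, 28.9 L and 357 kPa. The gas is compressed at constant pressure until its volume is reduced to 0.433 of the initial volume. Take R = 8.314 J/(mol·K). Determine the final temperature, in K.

164 K

Isobaric: P stays 357 kPa; V/T = const ⇒ T₂ = 164 K, V₂ = 12.5 L.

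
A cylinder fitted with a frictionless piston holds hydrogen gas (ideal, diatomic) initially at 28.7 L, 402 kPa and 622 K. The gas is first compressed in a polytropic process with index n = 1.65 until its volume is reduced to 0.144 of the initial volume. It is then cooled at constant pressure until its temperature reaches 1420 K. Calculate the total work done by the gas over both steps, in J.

-59100 J

n = P₁V₁/(RT₁) = 402×28.7/(8.314×622) = 2.23 mol.
Step 1 — Polytropic n=1.65: T₂ = T₁(V₁/V₂)^(n−1) = 622×(6.94)^0.65 = 2190 K; P₂ = P₁(V₁/V₂)^n = 9840 kPa.
W = (P₁V₁−P₂V₂)/(n−1) = (402×28.7−9840×4.13)/0.65 = -44800 J.
ΔU = nCvΔT = 2.23×20.8×(2190−622) = 72800 J.
Q = ΔU + W = 28000 J.
State after step 1: P = 9840 kPa, V = 4.13 L, T = 2190 K.
Step 2 — Isobaric: P stays 9840 kPa; V/T = const ⇒ T₂ = 1420 K, V₂ = 2.68 L.
W = PΔV = 9840×(2.68−4.13) kPa·L = -14300 J.
ΔU = nCvΔT = 2.23×20.8×(1420−2190) = -35800 J.
Q = ΔU + W = nCpΔT = -50100 J.
Net over both steps: W = -59100 J, Q = -22100 J, ΔU = 37000 J.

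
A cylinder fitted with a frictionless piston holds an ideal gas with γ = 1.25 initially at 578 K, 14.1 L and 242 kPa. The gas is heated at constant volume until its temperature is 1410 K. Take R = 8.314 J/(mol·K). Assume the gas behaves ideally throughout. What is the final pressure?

Isochoric: V stays 14.1 L; P/T = const ⇒ T₂ = 1410 K, P₂ = 590 kPa.

590 kPa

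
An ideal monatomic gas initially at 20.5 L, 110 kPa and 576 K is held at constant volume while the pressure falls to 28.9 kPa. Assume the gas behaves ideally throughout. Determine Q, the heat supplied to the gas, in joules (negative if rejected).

n = P₁V₁/(RT₁) = 110×20.5/(8.314×576) = 0.471 mol.
Isochoric: V stays 20.5 L; P/T = const ⇒ T₂ = 151 K, P₂ = 28.9 kPa.
W = 0 (no volume change).
ΔU = nCvΔT = 0.471×12.5×(151−576) = -2490 J.
Q = ΔU = -2490 J.

-2490 J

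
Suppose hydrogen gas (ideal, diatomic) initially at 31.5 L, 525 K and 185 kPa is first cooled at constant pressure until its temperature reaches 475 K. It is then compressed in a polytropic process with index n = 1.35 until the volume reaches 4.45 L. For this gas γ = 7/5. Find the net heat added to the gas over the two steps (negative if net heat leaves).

-3670 J

n = P₁V₁/(RT₁) = 185×31.5/(8.314×525) = 1.34 mol.
Step 1 — Isobaric: P stays 185 kPa; V/T = const ⇒ T₂ = 475 K, V₂ = 28.5 L.
W = PΔV = 185×(28.5−31.5) kPa·L = -555 J.
ΔU = nCvΔT = 1.34×20.8×(475−525) = -1390 J.
Q = ΔU + W = nCpΔT = -1940 J.
State after step 1: P = 185 kPa, V = 28.5 L, T = 475 K.
Step 2 — Polytropic n=1.35: T₂ = T₁(V₁/V₂)^(n−1) = 475×(6.40)^0.35 = 910 K; P₂ = P₁(V₁/V₂)^n = 2270 kPa.
W = (P₁V₁−P₂V₂)/(n−1) = (185×28.5−2270×4.45)/0.35 = -13800 J.
ΔU = nCvΔT = 1.34×20.8×(910−475) = 12100 J.
Q = ΔU + W = -1720 J.
Net over both steps: W = -14300 J, Q = -3670 J, ΔU = 10700 J.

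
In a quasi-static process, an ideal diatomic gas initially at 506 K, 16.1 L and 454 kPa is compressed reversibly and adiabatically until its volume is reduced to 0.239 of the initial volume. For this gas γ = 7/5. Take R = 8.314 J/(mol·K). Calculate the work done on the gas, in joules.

14100 J

n = P₁V₁/(RT₁) = 454×16.1/(8.314×506) = 1.74 mol.
Adiabatic: TV^(γ−1) = const ⇒ T₂ = 506×(4.18)^0.400 = 897 K; PV^γ = const ⇒ P₂ = 3370 kPa.
ΔU = nCvΔT = 1.74×20.8×(897−506) = 14100 J.
Q = 0 for an adiabatic process, so W = −ΔU = -14100 J.
Work done on the gas = −W_by = 14100 J.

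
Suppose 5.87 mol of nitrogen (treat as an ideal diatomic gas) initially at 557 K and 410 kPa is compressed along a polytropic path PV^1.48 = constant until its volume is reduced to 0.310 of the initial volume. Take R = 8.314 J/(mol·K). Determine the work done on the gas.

42700 J

V₁ = nRT₁/P₁ = 5.87×8.314×557/410 = 66.3 L.
Polytropic n=1.48: T₂ = T₁(V₁/V₂)^(n−1) = 557×(3.23)^0.48 = 977 K; P₂ = P₁(V₁/V₂)^n = 2320 kPa.
W = (P₁V₁−P₂V₂)/(n−1) = (410×66.3−2320×20.6)/0.48 = -42700 J.
Work done on the gas = −W_by = 42700 J.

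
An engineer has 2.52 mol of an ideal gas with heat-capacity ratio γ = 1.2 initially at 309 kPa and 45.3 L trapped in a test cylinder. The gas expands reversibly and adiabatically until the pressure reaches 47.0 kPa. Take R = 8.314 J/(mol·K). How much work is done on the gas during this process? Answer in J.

T₁ = P₁V₁/(nR) = 309×45.3/(2.52×8.314) = 668 K.
Adiabatic: T₂/T₁ = (P₂/P₁)^((γ−1)/γ) ⇒ T₂ = 668×(0.152)^0.167 = 488 K; V₂ = 218 L.
ΔU = nCvΔT = 2.52×41.6×(488−668) = -18900 J.
Q = 0 for an adiabatic process, so W = −ΔU = 18900 J.
Work done on the gas = −W_by = -18900 J.

-18900 J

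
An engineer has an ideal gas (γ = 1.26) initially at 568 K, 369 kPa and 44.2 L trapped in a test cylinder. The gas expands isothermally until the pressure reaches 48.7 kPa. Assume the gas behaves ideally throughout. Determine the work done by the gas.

n = P₁V₁/(RT₁) = 369×44.2/(8.314×568) = 3.45 mol.
Isothermal: T stays 568 K; PV = const ⇒ V₂ = 335 L, P₂ = 48.7 kPa.
W = nRT ln(V₂/V₁) = 3.45×8.314×568×ln(7.58) = 33000 J.

33000 J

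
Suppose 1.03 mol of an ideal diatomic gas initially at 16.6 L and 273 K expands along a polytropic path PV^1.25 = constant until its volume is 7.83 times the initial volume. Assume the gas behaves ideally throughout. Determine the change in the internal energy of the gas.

P₁ = nRT₁/V₁ = 1.03×8.314×273/16.6 = 141 kPa.
Polytropic n=1.25: T₂ = T₁(V₁/V₂)^(n−1) = 273×(0.128)^0.25 = 163 K; P₂ = P₁(V₁/V₂)^n = 10.8 kPa.
For an ideal gas ΔU = nCvΔT with Cv = (5/2)R = 20.8 J/(mol·K).
ΔU = 1.03×20.8×(163−273) = -2350 J.

-2350 J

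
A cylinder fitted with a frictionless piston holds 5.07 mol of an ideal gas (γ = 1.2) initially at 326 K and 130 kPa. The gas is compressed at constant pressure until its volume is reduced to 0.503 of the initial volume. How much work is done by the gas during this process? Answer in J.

-6830 J

V₁ = nRT₁/P₁ = 5.07×8.314×326/130 = 106 L.
Isobaric: P stays 130 kPa; V/T = const ⇒ T₂ = 164 K, V₂ = 53.2 L.
W = PΔV = 130×(53.2−106) kPa·L = -6830 J.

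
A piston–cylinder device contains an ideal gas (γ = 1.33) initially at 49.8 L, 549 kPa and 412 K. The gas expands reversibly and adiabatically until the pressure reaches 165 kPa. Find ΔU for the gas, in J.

-21400 J

n = P₁V₁/(RT₁) = 549×49.8/(8.314×412) = 7.98 mol.
Adiabatic: T₂/T₁ = (P₂/P₁)^((γ−1)/γ) ⇒ T₂ = 412×(0.301)^0.248 = 306 K; V₂ = 123 L.
For an ideal gas ΔU = nCvΔT with Cv = R/(γ−1) = 25.2 J/(mol·K).
ΔU = 7.98×25.2×(306−412) = -21400 J.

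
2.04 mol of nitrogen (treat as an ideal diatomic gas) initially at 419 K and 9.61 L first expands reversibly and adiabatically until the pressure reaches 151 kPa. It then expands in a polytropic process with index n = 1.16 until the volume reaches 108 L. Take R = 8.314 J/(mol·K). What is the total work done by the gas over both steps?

11700 J

P₁ = nRT₁/V₁ = 2.04×8.314×419/9.61 = 739 kPa.
Step 1 — Adiabatic: T₂/T₁ = (P₂/P₁)^((γ−1)/γ) ⇒ T₂ = 419×(0.204)^0.286 = 266 K; V₂ = 29.9 L.
ΔU = nCvΔT = 2.04×20.8×(266−419) = -6480 J.
Q = 0 for an adiabatic process, so W = −ΔU = 6480 J.
State after step 1: P = 151 kPa, V = 29.9 L, T = 266 K.
Step 2 — Polytropic n=1.16: T₂ = T₁(V₁/V₂)^(n−1) = 266×(0.277)^0.16 = 217 K; P₂ = P₁(V₁/V₂)^n = 34.0 kPa.
W = (P₁V₁−P₂V₂)/(n−1) = (151×29.9−34.0×108)/0.16 = 5240 J.
ΔU = nCvΔT = 2.04×20.8×(217−266) = -2100 J.
Q = ΔU + W = 3140 J.
Net over both steps: W = 11700 J, Q = 3140 J, ΔU = -8580 J.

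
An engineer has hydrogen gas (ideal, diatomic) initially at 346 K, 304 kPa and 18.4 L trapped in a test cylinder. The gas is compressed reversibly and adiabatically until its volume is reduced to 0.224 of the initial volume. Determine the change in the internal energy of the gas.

11500 J

n = P₁V₁/(RT₁) = 304×18.4/(8.314×346) = 1.94 mol.
Adiabatic: TV^(γ−1) = const ⇒ T₂ = 346×(4.46)^0.400 = 629 K; PV^γ = const ⇒ P₂ = 2470 kPa.
For an ideal gas ΔU = nCvΔT with Cv = (5/2)R = 20.8 J/(mol·K).
ΔU = 1.94×20.8×(629−346) = 11500 J.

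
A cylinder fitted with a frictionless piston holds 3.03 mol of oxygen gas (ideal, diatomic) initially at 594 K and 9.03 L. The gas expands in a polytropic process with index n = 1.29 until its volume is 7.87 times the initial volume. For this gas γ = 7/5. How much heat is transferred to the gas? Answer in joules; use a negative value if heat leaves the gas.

6390 J

P₁ = nRT₁/V₁ = 3.03×8.314×594/9.03 = 1660 kPa.
Polytropic n=1.29: T₂ = T₁(V₁/V₂)^(n−1) = 594×(0.127)^0.29 = 327 K; P₂ = P₁(V₁/V₂)^n = 116 kPa.
W = (P₁V₁−P₂V₂)/(n−1) = (1660×9.03−116×71.1)/0.29 = 23200 J.
ΔU = nCvΔT = 3.03×20.8×(327−594) = -16800 J.
Q = ΔU + W = 6390 J.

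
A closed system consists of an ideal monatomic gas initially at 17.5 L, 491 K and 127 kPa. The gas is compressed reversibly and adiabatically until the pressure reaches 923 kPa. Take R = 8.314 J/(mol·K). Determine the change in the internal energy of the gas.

4040 J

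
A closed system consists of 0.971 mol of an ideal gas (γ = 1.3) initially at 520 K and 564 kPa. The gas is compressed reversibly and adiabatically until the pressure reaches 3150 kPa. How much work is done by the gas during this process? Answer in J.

V₁ = nRT₁/P₁ = 0.971×8.314×520/564 = 7.44 L.
Adiabatic: T₂/T₁ = (P₂/P₁)^((γ−1)/γ) ⇒ T₂ = 520×(5.59)^0.231 = 773 K; V₂ = 1.98 L.
ΔU = nCvΔT = 0.971×27.7×(773−520) = 6820 J.
Q = 0 for an adiabatic process, so W = −ΔU = -6820 J.

-6820 J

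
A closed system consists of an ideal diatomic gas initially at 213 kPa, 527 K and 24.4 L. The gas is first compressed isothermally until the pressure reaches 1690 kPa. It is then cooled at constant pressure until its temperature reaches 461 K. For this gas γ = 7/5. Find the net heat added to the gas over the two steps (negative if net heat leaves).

n = P₁V₁/(RT₁) = 213×24.4/(8.314×527) = 1.19 mol.
Step 1 — Isothermal: T stays 527 K; PV = const ⇒ V₂ = 3.08 L, P₂ = 1690 kPa.
ΔU = 0 (ideal gas, T constant).
W = nRT ln(V₂/V₁) = 1.19×8.314×527×ln(0.126) = -10800 J.
Q = ΔU + W = -10800 J.
State after step 1: P = 1690 kPa, V = 3.08 L, T = 527 K.
Step 2 — Isobaric: P stays 1690 kPa; V/T = const ⇒ T₂ = 461 K, V₂ = 2.69 L.
W = PΔV = 1690×(2.69−3.08) kPa·L = -651 J.
ΔU = nCvΔT = 1.19×20.8×(461−527) = -1630 J.
Q = ΔU + W = nCpΔT = -2280 J.
Net over both steps: W = -11400 J, Q = -13000 J, ΔU = -1630 J.

-13000 J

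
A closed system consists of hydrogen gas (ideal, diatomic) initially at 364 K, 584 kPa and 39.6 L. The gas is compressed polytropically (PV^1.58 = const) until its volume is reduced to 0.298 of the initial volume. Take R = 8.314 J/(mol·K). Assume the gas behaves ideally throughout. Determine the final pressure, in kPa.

3960 kPa

Polytropic n=1.58: T₂ = T₁(V₁/V₂)^(n−1) = 364×(3.36)^0.58 = 735 K; P₂ = P₁(V₁/V₂)^n = 3960 kPa.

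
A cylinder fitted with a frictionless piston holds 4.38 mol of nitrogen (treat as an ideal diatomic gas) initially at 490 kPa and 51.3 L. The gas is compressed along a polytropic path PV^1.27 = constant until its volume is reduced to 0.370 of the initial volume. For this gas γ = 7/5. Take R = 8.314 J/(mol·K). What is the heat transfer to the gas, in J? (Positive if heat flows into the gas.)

-9320 J

T₁ = P₁V₁/(nR) = 490×51.3/(4.38×8.314) = 690 K.
Polytropic n=1.27: T₂ = T₁(V₁/V₂)^(n−1) = 690×(2.70)^0.27 = 903 K; P₂ = P₁(V₁/V₂)^n = 1730 kPa.
W = (P₁V₁−P₂V₂)/(n−1) = (490×51.3−1730×19.0)/0.27 = -28700 J.
ΔU = nCvΔT = 4.38×20.8×(903−690) = 19400 J.
Q = ΔU + W = -9320 J.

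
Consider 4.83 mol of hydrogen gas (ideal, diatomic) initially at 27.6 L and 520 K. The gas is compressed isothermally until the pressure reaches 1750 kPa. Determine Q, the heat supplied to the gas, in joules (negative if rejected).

P₁ = nRT₁/V₁ = 4.83×8.314×520/27.6 = 757 kPa.
Isothermal: T stays 520 K; PV = const ⇒ V₂ = 11.9 L, P₂ = 1750 kPa.
ΔU = 0 (ideal gas, T constant).
W = nRT ln(V₂/V₁) = 4.83×8.314×520×ln(0.432) = -17500 J.
Q = ΔU + W = -17500 J.

-17500 J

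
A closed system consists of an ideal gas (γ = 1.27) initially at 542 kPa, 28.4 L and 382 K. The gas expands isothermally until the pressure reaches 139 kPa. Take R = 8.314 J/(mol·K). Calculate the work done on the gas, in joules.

-20900 J

n = P₁V₁/(RT₁) = 542×28.4/(8.314×382) = 4.85 mol.
Isothermal: T stays 382 K; PV = const ⇒ V₂ = 111 L, P₂ = 139 kPa.
W = nRT ln(V₂/V₁) = 4.85×8.314×382×ln(3.90) = 20900 J.
Work done on the gas = −W_by = -20900 J.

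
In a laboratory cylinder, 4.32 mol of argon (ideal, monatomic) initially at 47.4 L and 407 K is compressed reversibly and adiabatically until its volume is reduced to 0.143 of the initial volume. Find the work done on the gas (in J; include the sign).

58300 J

P₁ = nRT₁/V₁ = 4.32×8.314×407/47.4 = 308 kPa.
Adiabatic: TV^(γ−1) = const ⇒ T₂ = 407×(6.99)^0.667 = 1490 K; PV^γ = const ⇒ P₂ = 7890 kPa.
ΔU = nCvΔT = 4.32×12.5×(1490−407) = 58300 J.
Q = 0 for an adiabatic process, so W = −ΔU = -58300 J.
Work done on the gas = −W_by = 58300 J.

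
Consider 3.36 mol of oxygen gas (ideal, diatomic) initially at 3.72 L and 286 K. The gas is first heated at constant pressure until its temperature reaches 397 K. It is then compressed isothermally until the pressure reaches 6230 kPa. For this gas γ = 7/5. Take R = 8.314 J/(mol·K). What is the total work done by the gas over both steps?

-8710 J

P₁ = nRT₁/V₁ = 3.36×8.314×286/3.72 = 2150 kPa.
Step 1 — Isobaric: P stays 2150 kPa; V/T = const ⇒ T₂ = 397 K, V₂ = 5.16 L.
W = PΔV = 2150×(5.16−3.72) kPa·L = 3100 J.
ΔU = nCvΔT = 3.36×20.8×(397−286) = 7750 J.
Q = ΔU + W = nCpΔT = 10900 J.
State after step 1: P = 2150 kPa, V = 5.16 L, T = 397 K.
Step 2 — Isothermal: T stays 397 K; PV = const ⇒ V₂ = 1.78 L, P₂ = 6230 kPa.
ΔU = 0 (ideal gas, T constant).
W = nRT ln(V₂/V₁) = 3.36×8.314×397×ln(0.345) = -11800 J.
Q = ΔU + W = -11800 J.
Net over both steps: W = -8710 J, Q = -958 J, ΔU = 7750 J.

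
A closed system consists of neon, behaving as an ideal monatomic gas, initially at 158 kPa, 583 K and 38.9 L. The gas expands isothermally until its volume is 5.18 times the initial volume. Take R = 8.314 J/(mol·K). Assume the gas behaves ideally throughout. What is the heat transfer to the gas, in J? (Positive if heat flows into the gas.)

n = P₁V₁/(RT₁) = 158×38.9/(8.314×583) = 1.27 mol.
Isothermal: T stays 583 K; PV = const ⇒ V₂ = 202 L, P₂ = 30.5 kPa.
ΔU = 0 (ideal gas, T constant).
W = nRT ln(V₂/V₁) = 1.27×8.314×583×ln(5.18) = 10100 J.
Q = ΔU + W = 10100 J.

10100 J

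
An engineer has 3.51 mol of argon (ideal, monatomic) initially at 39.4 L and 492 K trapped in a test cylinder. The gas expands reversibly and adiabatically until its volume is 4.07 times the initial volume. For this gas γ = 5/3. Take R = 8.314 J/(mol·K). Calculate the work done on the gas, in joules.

P₁ = nRT₁/V₁ = 3.51×8.314×492/39.4 = 364 kPa.
Adiabatic: TV^(γ−1) = const ⇒ T₂ = 492×(0.246)^0.667 = 193 K; PV^γ = const ⇒ P₂ = 35.1 kPa.
ΔU = nCvΔT = 3.51×12.5×(193−492) = -13100 J.
Q = 0 for an adiabatic process, so W = −ΔU = 13100 J.
Work done on the gas = −W_by = -13100 J.

-13100 J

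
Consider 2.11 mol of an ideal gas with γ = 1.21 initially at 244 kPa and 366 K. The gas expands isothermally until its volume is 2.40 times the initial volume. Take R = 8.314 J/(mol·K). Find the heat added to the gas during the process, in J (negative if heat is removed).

V₁ = nRT₁/P₁ = 2.11×8.314×366/244 = 26.3 L.
Isothermal: T stays 366 K; PV = const ⇒ V₂ = 63.2 L, P₂ = 102 kPa.
ΔU = 0 (ideal gas, T constant).
W = nRT ln(V₂/V₁) = 2.11×8.314×366×ln(2.40) = 5620 J.
Q = ΔU + W = 5620 J.

5620 J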